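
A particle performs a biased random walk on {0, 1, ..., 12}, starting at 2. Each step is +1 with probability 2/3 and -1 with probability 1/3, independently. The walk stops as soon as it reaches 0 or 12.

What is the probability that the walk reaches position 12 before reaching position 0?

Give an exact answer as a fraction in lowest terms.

Biased walk: p = 2/3, q = 1/3, r = q/p = 1/2
Gambler's ruin: P(hit 12 before 0 | start at 2) = (1 - r^a)/(1 - r^N)
r^2 = 1/4; r^12 = 1/4096
P = (1 - 1/4) / (1 - 1/4096) = 3/4 / 4095/4096 = 1024/1365

Answer: 1024/1365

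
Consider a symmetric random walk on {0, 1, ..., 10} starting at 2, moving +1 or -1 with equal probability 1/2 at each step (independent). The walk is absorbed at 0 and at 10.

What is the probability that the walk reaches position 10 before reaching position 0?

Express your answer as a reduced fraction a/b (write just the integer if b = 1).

Answer: 1/5

Derivation:
Symmetric walk (p = 1/2): the harmonic-function argument gives P(hit 10 before 0 | start at 2) = a/N.
P = 2/10 = 1/5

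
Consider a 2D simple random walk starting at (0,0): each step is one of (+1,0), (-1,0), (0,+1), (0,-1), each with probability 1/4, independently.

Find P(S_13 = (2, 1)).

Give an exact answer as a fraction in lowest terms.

Let h be the number of horizontal steps (so 13-h are vertical). To end at (2,1) need (h+2)/2 right-steps and ((13-h)+1)/2 up-steps.
Sum over h with 2 ≤ h ≤ 12, h ≡ 0 (mod 2), 13-h ≡ 1 (mod 2):
h=2: C(13,2)·C(2,2)·C(11,6) = 78·1·462 = 36036
h=4: C(13,4)·C(4,3)·C(9,5) = 715·4·126 = 360360
h=6: C(13,6)·C(6,4)·C(7,4) = 1716·15·35 = 900900
h=8: C(13,8)·C(8,5)·C(5,3) = 1287·56·10 = 720720
h=10: C(13,10)·C(10,6)·C(3,2) = 286·210·3 = 180180
h=12: C(13,12)·C(12,7)·C(1,1) = 13·792·1 = 10296
Total favorable: 2208492
Total paths: 4^13 = 67108864
P = 2208492/67108864 = 552123/16777216

Answer: 552123/16777216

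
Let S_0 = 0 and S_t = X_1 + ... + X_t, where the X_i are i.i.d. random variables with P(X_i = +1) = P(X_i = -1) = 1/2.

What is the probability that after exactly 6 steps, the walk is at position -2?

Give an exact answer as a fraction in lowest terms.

To reach position -2 after 6 steps: need 2 steps of +1 and 4 of -1.
Favorable paths: C(6,2) = 15
Total paths: 2^6 = 64
P = 15/64 = 15/64

Answer: 15/64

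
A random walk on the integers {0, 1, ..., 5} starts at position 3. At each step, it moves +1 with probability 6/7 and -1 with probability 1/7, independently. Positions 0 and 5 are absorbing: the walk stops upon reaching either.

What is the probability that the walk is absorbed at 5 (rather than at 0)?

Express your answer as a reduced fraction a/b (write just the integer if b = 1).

Answer: 1548/1555

Derivation:
Biased walk: p = 6/7, q = 1/7, r = q/p = 1/6
Gambler's ruin: P(hit 5 before 0 | start at 3) = (1 - r^a)/(1 - r^N)
r^3 = 1/216; r^5 = 1/7776
P = (1 - 1/216) / (1 - 1/7776) = 215/216 / 7775/7776 = 1548/1555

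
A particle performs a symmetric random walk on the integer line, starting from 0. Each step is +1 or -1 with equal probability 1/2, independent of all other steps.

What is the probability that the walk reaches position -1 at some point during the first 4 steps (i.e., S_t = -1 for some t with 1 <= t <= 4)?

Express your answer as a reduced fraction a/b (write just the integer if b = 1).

Answer: 5/8

Derivation:
Count via complement. Let g(t,s) = #length-t paths at position s with S_1..S_t all ≠ -1.
g(t,s) = g(t-1,s-1) + g(t-1,s+1) for s ≠ -1; g(t,-1) = 0.
t=0: g(0,0)=1
t=1: g(1,1)=1
t=2: g(2,0)=1 g(2,2)=1
t=3: g(3,1)=2 g(3,3)=1
t=4: g(4,0)=2 g(4,2)=3 g(4,4)=1
Paths never hitting -1: Σ_s g(4,s) = 6
Paths hitting -1: 2^4 - 6 = 10
P = 10/16 = 5/8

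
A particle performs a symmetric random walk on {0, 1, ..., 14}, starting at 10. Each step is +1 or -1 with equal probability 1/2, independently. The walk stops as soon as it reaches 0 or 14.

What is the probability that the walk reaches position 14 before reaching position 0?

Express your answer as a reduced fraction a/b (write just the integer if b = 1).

Answer: 5/7

Derivation:
Symmetric walk (p = 1/2): the harmonic-function argument gives P(hit 14 before 0 | start at 10) = a/N.
P = 10/14 = 5/7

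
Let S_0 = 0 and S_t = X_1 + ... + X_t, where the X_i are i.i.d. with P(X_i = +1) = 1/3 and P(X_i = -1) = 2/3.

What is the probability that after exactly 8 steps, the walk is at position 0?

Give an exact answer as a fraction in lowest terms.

Answer: 1120/6561

Derivation:
To be at 0 after 8 steps: need exactly 4 steps of +1 and 4 of -1.
Number of such sequences: C(8,4) = 70
Each has probability (1/3)^4 · (2/3)^4 = 16/6561
P = 70 · 16/6561 = 1120/6561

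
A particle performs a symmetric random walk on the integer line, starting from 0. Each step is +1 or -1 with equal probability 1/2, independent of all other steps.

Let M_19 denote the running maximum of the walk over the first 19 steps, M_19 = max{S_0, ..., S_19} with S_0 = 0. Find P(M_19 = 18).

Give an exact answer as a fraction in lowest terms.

Let M_19 = max(S_0,...,S_19). Use the reflection principle: for j ≥ 1, #{paths with M_19 ≥ j} = #{S_19 ≥ j} + #{S_19 ≥ j+1}.
By reflection, #{M_19 ≥ 18} = #{S_19 ≥ 18} + #{S_19 ≥ 19} = 1 + 1 = 2.
#{M_19 ≥ 19} = #{S_19 ≥ 19} + #{S_19 ≥ 20} = 1 + 0 = 1.
#{M_19 = 18} = 2 - 1 = 1.
P(M_19 = 18) = 1/524288 = 1/524288

Answer: 1/524288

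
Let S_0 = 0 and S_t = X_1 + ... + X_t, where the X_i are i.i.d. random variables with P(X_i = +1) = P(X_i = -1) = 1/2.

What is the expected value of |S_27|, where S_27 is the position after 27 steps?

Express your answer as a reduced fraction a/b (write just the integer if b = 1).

Answer: 35102025/8388608

Derivation:
S_27 takes values m ≡ 1 (mod 2) with |m| ≤ 27; P(S_27=m) = C(27,(27+m)/2)/2^27.
Total paths: 2^27 = 134217728
Distribution: P(S=-27)=1/134217728, P(S=-25)=27/134217728, P(S=-23)=351/134217728, P(S=-21)=2925/134217728, P(S=-19)=17550/134217728, P(S=-17)=80730/134217728, P(S=-15)=296010/134217728, P(S=-13)=888030/134217728, P(S=-11)=2220075/134217728, P(S=-9)=4686825/134217728, P(S=-7)=8436285/134217728, P(S=-5)=13037895/134217728, P(S=-3)=17383860/134217728, P(S=-1)=20058300/134217728, P(S=1)=20058300/134217728, P(S=3)=17383860/134217728, P(S=5)=13037895/134217728, P(S=7)=8436285/134217728, P(S=9)=4686825/134217728, P(S=11)=2220075/134217728, P(S=13)=888030/134217728, P(S=15)=296010/134217728, P(S=17)=80730/134217728, P(S=19)=17550/134217728, P(S=21)=2925/134217728, P(S=23)=351/134217728, P(S=25)=27/134217728, P(S=27)=1/134217728
E[|S_27|] = Σ_m |m|·P(S_27=m) = 561632400/134217728 = 35102025/8388608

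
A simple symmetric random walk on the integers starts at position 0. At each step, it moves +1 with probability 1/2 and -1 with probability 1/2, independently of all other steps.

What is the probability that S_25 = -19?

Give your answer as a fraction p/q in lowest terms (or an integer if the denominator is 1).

Answer: 575/8388608

Derivation:
To reach position -19 after 25 steps: need 3 steps of +1 and 22 of -1.
Favorable paths: C(25,3) = 2300
Total paths: 2^25 = 33554432
P = 2300/33554432 = 575/8388608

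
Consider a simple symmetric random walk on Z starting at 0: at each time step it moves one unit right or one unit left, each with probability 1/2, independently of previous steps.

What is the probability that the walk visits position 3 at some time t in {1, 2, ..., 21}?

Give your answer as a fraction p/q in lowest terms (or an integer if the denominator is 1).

Answer: 548895/1048576

Derivation:
Count via complement. Let g(t,s) = #length-t paths at position s with S_1..S_t all ≠ 3.
g(t,s) = g(t-1,s-1) + g(t-1,s+1) for s ≠ 3; g(t,3) = 0.
t=0: g(0,0)=1
t=1: g(1,-1)=1 g(1,1)=1
t=2: g(2,-2)=1 g(2,0)=2 g(2,2)=1
t=3: g(3,-3)=1 g(3,-1)=3 g(3,1)=3
t=4: g(4,-4)=1 g(4,-2)=4 g(4,0)=6 g(4,2)=3
t=5: g(5,-5)=1 g(5,-3)=5 g(5,-1)=10 g(5,1)=9
t=6: g(6,-6)=1 g(6,-4)=6 g(6,-2)=15 g(6,0)=19 g(6,2)=9
t=7: g(7,-7)=1 g(7,-5)=7 g(7,-3)=21 g(7,-1)=34 g(7,1)=28
t=8: g(8,-8)=1 g(8,-6)=8 g(8,-4)=28 g(8,-2)=55 g(8,0)=62 g(8,2)=28
t=9: g(9,-9)=1 g(9,-7)=9 g(9,-5)=36 g(9,-3)=83 g(9,-1)=117 g(9,1)=90
t=10: g(10,-10)=1 g(10,-8)=10 g(10,-6)=45 g(10,-4)=119 g(10,-2)=200 g(10,0)=207 g(10,2)=90
t=11: g(11,-11)=1 g(11,-9)=11 g(11,-7)=55 g(11,-5)=164 g(11,-3)=319 g(11,-1)=407 g(11,1)=297
t=12: g(12,-12)=1 g(12,-10)=12 g(12,-8)=66 g(12,-6)=219 g(12,-4)=483 g(12,-2)=726 g(12,0)=704 g(12,2)=297
t=13: g(13,-13)=1 g(13,-11)=13 g(13,-9)=78 g(13,-7)=285 g(13,-5)=702 g(13,-3)=1209 g(13,-1)=1430 g(13,1)=1001
t=14: g(14,-14)=1 g(14,-12)=14 g(14,-10)=91 g(14,-8)=363 g(14,-6)=987 g(14,-4)=1911 g(14,-2)=2639 g(14,0)=2431 g(14,2)=1001
t=15: g(15,-15)=1 g(15,-13)=15 g(15,-11)=105 g(15,-9)=454 g(15,-7)=1350 g(15,-5)=2898 g(15,-3)=4550 g(15,-1)=5070 g(15,1)=3432
t=16: g(16,-16)=1 g(16,-14)=16 g(16,-12)=120 g(16,-10)=559 g(16,-8)=1804 g(16,-6)=4248 g(16,-4)=7448 g(16,-2)=9620 g(16,0)=8502 g(16,2)=3432
t=17: g(17,-17)=1 g(17,-15)=17 g(17,-13)=136 g(17,-11)=679 g(17,-9)=2363 g(17,-7)=6052 g(17,-5)=11696 g(17,-3)=17068 g(17,-1)=18122 g(17,1)=11934
t=18: g(18,-18)=1 g(18,-16)=18 g(18,-14)=153 g(18,-12)=815 g(18,-10)=3042 g(18,-8)=8415 g(18,-6)=17748 g(18,-4)=28764 g(18,-2)=35190 g(18,0)=30056 g(18,2)=11934
t=19: g(19,-19)=1 g(19,-17)=19 g(19,-15)=171 g(19,-13)=968 g(19,-11)=3857 g(19,-9)=11457 g(19,-7)=26163 g(19,-5)=46512 g(19,-3)=63954 g(19,-1)=65246 g(19,1)=41990
t=20: g(20,-20)=1 g(20,-18)=20 g(20,-16)=190 g(20,-14)=1139 g(20,-12)=4825 g(20,-10)=15314 g(20,-8)=37620 g(20,-6)=72675 g(20,-4)=110466 g(20,-2)=129200 g(20,0)=107236 g(20,2)=41990
t=21: g(21,-21)=1 g(21,-19)=21 g(21,-17)=210 g(21,-15)=1329 g(21,-13)=5964 g(21,-11)=20139 g(21,-9)=52934 g(21,-7)=110295 g(21,-5)=183141 g(21,-3)=239666 g(21,-1)=236436 g(21,1)=149226
Paths never hitting 3: Σ_s g(21,s) = 999362
Paths hitting 3: 2^21 - 999362 = 1097790
P = 1097790/2097152 = 548895/1048576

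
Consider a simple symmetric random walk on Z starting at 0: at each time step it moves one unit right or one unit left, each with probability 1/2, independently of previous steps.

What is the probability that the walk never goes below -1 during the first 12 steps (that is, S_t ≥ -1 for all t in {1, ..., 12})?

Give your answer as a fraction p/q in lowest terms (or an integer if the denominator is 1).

Answer: 429/1024

Derivation:
Let f(t,s) = #length-t paths at position s with S_1..S_t all ≥ -1.
f(t,s) = f(t-1,s-1) + f(t-1,s+1) for s ≥ -1; f(t,s) = 0 for s < -1.
t=0: f(0,0)=1
t=1: f(1,-1)=1 f(1,1)=1
t=2: f(2,0)=2 f(2,2)=1
t=3: f(3,-1)=2 f(3,1)=3 f(3,3)=1
t=4: f(4,0)=5 f(4,2)=4 f(4,4)=1
t=5: f(5,-1)=5 f(5,1)=9 f(5,3)=5 f(5,5)=1
t=6: f(6,0)=14 f(6,2)=14 f(6,4)=6 f(6,6)=1
t=7: f(7,-1)=14 f(7,1)=28 f(7,3)=20 f(7,5)=7 f(7,7)=1
t=8: f(8,0)=42 f(8,2)=48 f(8,4)=27 f(8,6)=8 f(8,8)=1
t=9: f(9,-1)=42 f(9,1)=90 f(9,3)=75 f(9,5)=35 f(9,7)=9 f(9,9)=1
t=10: f(10,0)=132 f(10,2)=165 f(10,4)=110 f(10,6)=44 f(10,8)=10 f(10,10)=1
t=11: f(11,-1)=132 f(11,1)=297 f(11,3)=275 f(11,5)=154 f(11,7)=54 f(11,9)=11 f(11,11)=1
t=12: f(12,0)=429 f(12,2)=572 f(12,4)=429 f(12,6)=208 f(12,8)=65 f(12,10)=12 f(12,12)=1
Σ_s f(12,s) = 1716
P = 1716/4096 = 429/1024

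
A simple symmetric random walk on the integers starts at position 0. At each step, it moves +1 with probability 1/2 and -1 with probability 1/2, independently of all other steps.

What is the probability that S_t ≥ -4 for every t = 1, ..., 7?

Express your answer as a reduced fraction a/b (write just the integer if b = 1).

Let f(t,s) = #length-t paths at position s with S_1..S_t all ≥ -4.
f(t,s) = f(t-1,s-1) + f(t-1,s+1) for s ≥ -4; f(t,s) = 0 for s < -4.
t=0: f(0,0)=1
t=1: f(1,-1)=1 f(1,1)=1
t=2: f(2,-2)=1 f(2,0)=2 f(2,2)=1
t=3: f(3,-3)=1 f(3,-1)=3 f(3,1)=3 f(3,3)=1
t=4: f(4,-4)=1 f(4,-2)=4 f(4,0)=6 f(4,2)=4 f(4,4)=1
t=5: f(5,-3)=5 f(5,-1)=10 f(5,1)=10 f(5,3)=5 f(5,5)=1
t=6: f(6,-4)=5 f(6,-2)=15 f(6,0)=20 f(6,2)=15 f(6,4)=6 f(6,6)=1
t=7: f(7,-3)=20 f(7,-1)=35 f(7,1)=35 f(7,3)=21 f(7,5)=7 f(7,7)=1
Σ_s f(7,s) = 119
P = 119/128 = 119/128

Answer: 119/128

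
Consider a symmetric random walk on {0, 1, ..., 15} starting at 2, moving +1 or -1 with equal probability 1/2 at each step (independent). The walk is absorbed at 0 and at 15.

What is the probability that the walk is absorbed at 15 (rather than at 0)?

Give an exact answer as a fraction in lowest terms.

Symmetric walk (p = 1/2): the harmonic-function argument gives P(hit 15 before 0 | start at 2) = a/N.
P = 2/15 = 2/15

Answer: 2/15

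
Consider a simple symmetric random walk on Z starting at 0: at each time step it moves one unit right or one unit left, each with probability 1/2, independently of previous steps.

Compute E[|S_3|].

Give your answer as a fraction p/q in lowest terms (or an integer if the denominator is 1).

S_3 takes values m ≡ 1 (mod 2) with |m| ≤ 3; P(S_3=m) = C(3,(3+m)/2)/2^3.
Total paths: 2^3 = 8
Distribution: P(S=-3)=1/8, P(S=-1)=3/8, P(S=1)=3/8, P(S=3)=1/8
E[|S_3|] = Σ_m |m|·P(S_3=m) = 12/8 = 3/2

Answer: 3/2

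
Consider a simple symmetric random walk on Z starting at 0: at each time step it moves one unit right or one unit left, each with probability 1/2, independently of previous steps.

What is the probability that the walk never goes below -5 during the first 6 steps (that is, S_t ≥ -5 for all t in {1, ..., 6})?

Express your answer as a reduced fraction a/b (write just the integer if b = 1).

Answer: 63/64

Derivation:
Let f(t,s) = #length-t paths at position s with S_1..S_t all ≥ -5.
f(t,s) = f(t-1,s-1) + f(t-1,s+1) for s ≥ -5; f(t,s) = 0 for s < -5.
t=0: f(0,0)=1
t=1: f(1,-1)=1 f(1,1)=1
t=2: f(2,-2)=1 f(2,0)=2 f(2,2)=1
t=3: f(3,-3)=1 f(3,-1)=3 f(3,1)=3 f(3,3)=1
t=4: f(4,-4)=1 f(4,-2)=4 f(4,0)=6 f(4,2)=4 f(4,4)=1
t=5: f(5,-5)=1 f(5,-3)=5 f(5,-1)=10 f(5,1)=10 f(5,3)=5 f(5,5)=1
t=6: f(6,-4)=6 f(6,-2)=15 f(6,0)=20 f(6,2)=15 f(6,4)=6 f(6,6)=1
Σ_s f(6,s) = 63
P = 63/64 = 63/64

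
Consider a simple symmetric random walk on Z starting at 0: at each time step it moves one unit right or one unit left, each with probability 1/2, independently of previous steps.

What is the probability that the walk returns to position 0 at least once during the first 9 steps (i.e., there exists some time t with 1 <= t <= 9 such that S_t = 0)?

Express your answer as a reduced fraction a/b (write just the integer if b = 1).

Count via complement. Let g(t,s) = #length-t paths at position s with S_1..S_t all ≠ 0.
g(t,s) = g(t-1,s-1) + g(t-1,s+1) for s ≠ 0; g(t,0) = 0.
t=0: g(0,0)=1
t=1: g(1,-1)=1 g(1,1)=1
t=2: g(2,-2)=1 g(2,2)=1
t=3: g(3,-3)=1 g(3,-1)=1 g(3,1)=1 g(3,3)=1
t=4: g(4,-4)=1 g(4,-2)=2 g(4,2)=2 g(4,4)=1
t=5: g(5,-5)=1 g(5,-3)=3 g(5,-1)=2 g(5,1)=2 g(5,3)=3 g(5,5)=1
t=6: g(6,-6)=1 g(6,-4)=4 g(6,-2)=5 g(6,2)=5 g(6,4)=4 g(6,6)=1
t=7: g(7,-7)=1 g(7,-5)=5 g(7,-3)=9 g(7,-1)=5 g(7,1)=5 g(7,3)=9 g(7,5)=5 g(7,7)=1
t=8: g(8,-8)=1 g(8,-6)=6 g(8,-4)=14 g(8,-2)=14 g(8,2)=14 g(8,4)=14 g(8,6)=6 g(8,8)=1
t=9: g(9,-9)=1 g(9,-7)=7 g(9,-5)=20 g(9,-3)=28 g(9,-1)=14 g(9,1)=14 g(9,3)=28 g(9,5)=20 g(9,7)=7 g(9,9)=1
Paths never hitting 0: Σ_s g(9,s) = 140
Paths hitting 0: 2^9 - 140 = 372
P = 372/512 = 93/128

Answer: 93/128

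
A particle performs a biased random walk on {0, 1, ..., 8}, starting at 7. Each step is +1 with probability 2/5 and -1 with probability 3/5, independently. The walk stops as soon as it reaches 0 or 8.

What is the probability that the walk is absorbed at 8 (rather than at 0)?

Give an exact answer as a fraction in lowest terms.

Biased walk: p = 2/5, q = 3/5, r = q/p = 3/2
Gambler's ruin: P(hit 8 before 0 | start at 7) = (1 - r^a)/(1 - r^N)
r^7 = 2187/128; r^8 = 6561/256
P = (1 - 2187/128) / (1 - 6561/256) = -2059/128 / -6305/256 = 4118/6305

Answer: 4118/6305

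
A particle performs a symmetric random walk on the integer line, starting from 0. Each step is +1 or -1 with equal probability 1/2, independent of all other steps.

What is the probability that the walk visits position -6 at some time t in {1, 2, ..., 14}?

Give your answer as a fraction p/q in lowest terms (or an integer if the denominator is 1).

Answer: 1941/16384

Derivation:
Count via complement. Let g(t,s) = #length-t paths at position s with S_1..S_t all ≠ -6.
g(t,s) = g(t-1,s-1) + g(t-1,s+1) for s ≠ -6; g(t,-6) = 0.
t=0: g(0,0)=1
t=1: g(1,-1)=1 g(1,1)=1
t=2: g(2,-2)=1 g(2,0)=2 g(2,2)=1
t=3: g(3,-3)=1 g(3,-1)=3 g(3,1)=3 g(3,3)=1
t=4: g(4,-4)=1 g(4,-2)=4 g(4,0)=6 g(4,2)=4 g(4,4)=1
t=5: g(5,-5)=1 g(5,-3)=5 g(5,-1)=10 g(5,1)=10 g(5,3)=5 g(5,5)=1
t=6: g(6,-4)=6 g(6,-2)=15 g(6,0)=20 g(6,2)=15 g(6,4)=6 g(6,6)=1
t=7: g(7,-5)=6 g(7,-3)=21 g(7,-1)=35 g(7,1)=35 g(7,3)=21 g(7,5)=7 g(7,7)=1
t=8: g(8,-4)=27 g(8,-2)=56 g(8,0)=70 g(8,2)=56 g(8,4)=28 g(8,6)=8 g(8,8)=1
t=9: g(9,-5)=27 g(9,-3)=83 g(9,-1)=126 g(9,1)=126 g(9,3)=84 g(9,5)=36 g(9,7)=9 g(9,9)=1
t=10: g(10,-4)=110 g(10,-2)=209 g(10,0)=252 g(10,2)=210 g(10,4)=120 g(10,6)=45 g(10,8)=10 g(10,10)=1
t=11: g(11,-5)=110 g(11,-3)=319 g(11,-1)=461 g(11,1)=462 g(11,3)=330 g(11,5)=165 g(11,7)=55 g(11,9)=11 g(11,11)=1
t=12: g(12,-4)=429 g(12,-2)=780 g(12,0)=923 g(12,2)=792 g(12,4)=495 g(12,6)=220 g(12,8)=66 g(12,10)=12 g(12,12)=1
t=13: g(13,-5)=429 g(13,-3)=1209 g(13,-1)=1703 g(13,1)=1715 g(13,3)=1287 g(13,5)=715 g(13,7)=286 g(13,9)=78 g(13,11)=13 g(13,13)=1
t=14: g(14,-4)=1638 g(14,-2)=2912 g(14,0)=3418 g(14,2)=3002 g(14,4)=2002 g(14,6)=1001 g(14,8)=364 g(14,10)=91 g(14,12)=14 g(14,14)=1
Paths never hitting -6: Σ_s g(14,s) = 14443
Paths hitting -6: 2^14 - 14443 = 1941
P = 1941/16384 = 1941/16384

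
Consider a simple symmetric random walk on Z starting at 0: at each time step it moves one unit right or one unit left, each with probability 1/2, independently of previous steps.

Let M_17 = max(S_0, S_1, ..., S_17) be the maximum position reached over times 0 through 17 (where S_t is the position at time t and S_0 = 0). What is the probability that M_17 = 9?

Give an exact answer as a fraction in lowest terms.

Let M_17 = max(S_0,...,S_17). Use the reflection principle: for j ≥ 1, #{paths with M_17 ≥ j} = #{S_17 ≥ j} + #{S_17 ≥ j+1}.
By reflection, #{M_17 ≥ 9} = #{S_17 ≥ 9} + #{S_17 ≥ 10} = 3214 + 834 = 4048.
#{M_17 ≥ 10} = #{S_17 ≥ 10} + #{S_17 ≥ 11} = 834 + 834 = 1668.
#{M_17 = 9} = 4048 - 1668 = 2380.
P(M_17 = 9) = 2380/131072 = 595/32768

Answer: 595/32768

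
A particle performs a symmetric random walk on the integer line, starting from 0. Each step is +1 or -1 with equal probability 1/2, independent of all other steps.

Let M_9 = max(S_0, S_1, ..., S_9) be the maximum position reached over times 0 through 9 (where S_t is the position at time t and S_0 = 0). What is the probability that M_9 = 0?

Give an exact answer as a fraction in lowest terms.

Answer: 63/256

Derivation:
Let M_9 = max(S_0,...,S_9). Use the reflection principle: for j ≥ 1, #{paths with M_9 ≥ j} = #{S_9 ≥ j} + #{S_9 ≥ j+1}.
P(M_9 ≥ 0) = 1 since S_0 = 0, so #{M_9 ≥ 0} = 512.
#{M_9 ≥ 1} = #{S_9 ≥ 1} + #{S_9 ≥ 2} = 256 + 130 = 386.
#{M_9 = 0} = 512 - 386 = 126.
P(M_9 = 0) = 126/512 = 63/256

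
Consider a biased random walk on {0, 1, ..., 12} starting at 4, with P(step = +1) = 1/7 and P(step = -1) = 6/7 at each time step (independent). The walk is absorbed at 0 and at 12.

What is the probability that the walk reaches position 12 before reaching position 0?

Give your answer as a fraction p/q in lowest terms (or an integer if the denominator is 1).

Answer: 1/1680913

Derivation:
Biased walk: p = 1/7, q = 6/7, r = q/p = 6
Gambler's ruin: P(hit 12 before 0 | start at 4) = (1 - r^a)/(1 - r^N)
r^4 = 1296; r^12 = 2176782336
P = (1 - 1296) / (1 - 2176782336) = -1295 / -2176782335 = 1/1680913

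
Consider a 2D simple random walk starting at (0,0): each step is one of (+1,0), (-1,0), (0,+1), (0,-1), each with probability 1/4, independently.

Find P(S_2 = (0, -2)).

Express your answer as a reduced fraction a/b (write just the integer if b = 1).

Let h be the number of horizontal steps (so 2-h are vertical). To end at (0,-2) need (h+0)/2 right-steps and ((2-h)-2)/2 up-steps.
Sum over h with 0 ≤ h ≤ 0, h ≡ 0 (mod 2), 2-h ≡ 0 (mod 2):
h=0: C(2,0)·C(0,0)·C(2,0) = 1·1·1 = 1
Total favorable: 1
Total paths: 4^2 = 16
P = 1/16 = 1/16

Answer: 1/16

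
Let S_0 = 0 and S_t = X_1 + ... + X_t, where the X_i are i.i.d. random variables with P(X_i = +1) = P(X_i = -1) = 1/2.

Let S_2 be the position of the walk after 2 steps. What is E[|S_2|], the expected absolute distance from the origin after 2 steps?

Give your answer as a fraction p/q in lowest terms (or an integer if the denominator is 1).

Answer: 1

Derivation:
S_2 takes values m ≡ 0 (mod 2) with |m| ≤ 2; P(S_2=m) = C(2,(2+m)/2)/2^2.
Total paths: 2^2 = 4
Distribution: P(S=-2)=1/4, P(S=0)=2/4, P(S=2)=1/4
E[|S_2|] = Σ_m |m|·P(S_2=m) = 4/4 = 1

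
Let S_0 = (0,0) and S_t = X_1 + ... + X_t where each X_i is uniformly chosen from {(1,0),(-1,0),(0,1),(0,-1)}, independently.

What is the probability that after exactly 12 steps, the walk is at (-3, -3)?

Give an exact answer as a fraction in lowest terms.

Answer: 12705/1048576

Derivation:
Let h be the number of horizontal steps (so 12-h are vertical). To end at (-3,-3) need (h-3)/2 right-steps and ((12-h)-3)/2 up-steps.
Sum over h with 3 ≤ h ≤ 9, h ≡ 1 (mod 2), 12-h ≡ 1 (mod 2):
h=3: C(12,3)·C(3,0)·C(9,3) = 220·1·84 = 18480
h=5: C(12,5)·C(5,1)·C(7,2) = 792·5·21 = 83160
h=7: C(12,7)·C(7,2)·C(5,1) = 792·21·5 = 83160
h=9: C(12,9)·C(9,3)·C(3,0) = 220·84·1 = 18480
Total favorable: 203280
Total paths: 4^12 = 16777216
P = 203280/16777216 = 12705/1048576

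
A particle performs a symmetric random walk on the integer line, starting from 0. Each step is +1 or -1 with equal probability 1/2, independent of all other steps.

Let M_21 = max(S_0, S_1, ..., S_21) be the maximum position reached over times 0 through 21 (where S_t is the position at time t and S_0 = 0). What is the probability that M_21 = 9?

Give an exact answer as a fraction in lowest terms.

Answer: 6783/262144

Derivation:
Let M_21 = max(S_0,...,S_21). Use the reflection principle: for j ≥ 1, #{paths with M_21 ≥ j} = #{S_21 ≥ j} + #{S_21 ≥ j+1}.
By reflection, #{M_21 ≥ 9} = #{S_21 ≥ 9} + #{S_21 ≥ 10} = 82160 + 27896 = 110056.
#{M_21 ≥ 10} = #{S_21 ≥ 10} + #{S_21 ≥ 11} = 27896 + 27896 = 55792.
#{M_21 = 9} = 110056 - 55792 = 54264.
P(M_21 = 9) = 54264/2097152 = 6783/262144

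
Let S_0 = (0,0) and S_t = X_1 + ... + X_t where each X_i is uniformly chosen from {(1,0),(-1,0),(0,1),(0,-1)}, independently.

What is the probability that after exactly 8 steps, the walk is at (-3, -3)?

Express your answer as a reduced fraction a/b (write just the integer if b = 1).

Answer: 35/4096

Derivation:
Let h be the number of horizontal steps (so 8-h are vertical). To end at (-3,-3) need (h-3)/2 right-steps and ((8-h)-3)/2 up-steps.
Sum over h with 3 ≤ h ≤ 5, h ≡ 1 (mod 2), 8-h ≡ 1 (mod 2):
h=3: C(8,3)·C(3,0)·C(5,1) = 56·1·5 = 280
h=5: C(8,5)·C(5,1)·C(3,0) = 56·5·1 = 280
Total favorable: 560
Total paths: 4^8 = 65536
P = 560/65536 = 35/4096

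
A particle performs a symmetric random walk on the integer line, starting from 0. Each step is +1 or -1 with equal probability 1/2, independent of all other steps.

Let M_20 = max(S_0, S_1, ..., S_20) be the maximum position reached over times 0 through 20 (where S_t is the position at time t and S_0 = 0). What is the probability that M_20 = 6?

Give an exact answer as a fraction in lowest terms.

Let M_20 = max(S_0,...,S_20). Use the reflection principle: for j ≥ 1, #{paths with M_20 ≥ j} = #{S_20 ≥ j} + #{S_20 ≥ j+1}.
By reflection, #{M_20 ≥ 6} = #{S_20 ≥ 6} + #{S_20 ≥ 7} = 137980 + 60460 = 198440.
#{M_20 ≥ 7} = #{S_20 ≥ 7} + #{S_20 ≥ 8} = 60460 + 60460 = 120920.
#{M_20 = 6} = 198440 - 120920 = 77520.
P(M_20 = 6) = 77520/1048576 = 4845/65536

Answer: 4845/65536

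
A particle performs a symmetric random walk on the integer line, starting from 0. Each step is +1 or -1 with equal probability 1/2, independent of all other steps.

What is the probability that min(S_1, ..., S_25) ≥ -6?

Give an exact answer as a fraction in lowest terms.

Answer: 27895895/33554432

Derivation:
Let f(t,s) = #length-t paths at position s with S_1..S_t all ≥ -6.
f(t,s) = f(t-1,s-1) + f(t-1,s+1) for s ≥ -6; f(t,s) = 0 for s < -6.
t=0: f(0,0)=1
t=1: f(1,-1)=1 f(1,1)=1
t=2: f(2,-2)=1 f(2,0)=2 f(2,2)=1
t=3: f(3,-3)=1 f(3,-1)=3 f(3,1)=3 f(3,3)=1
t=4: f(4,-4)=1 f(4,-2)=4 f(4,0)=6 f(4,2)=4 f(4,4)=1
t=5: f(5,-5)=1 f(5,-3)=5 f(5,-1)=10 f(5,1)=10 f(5,3)=5 f(5,5)=1
t=6: f(6,-6)=1 f(6,-4)=6 f(6,-2)=15 f(6,0)=20 f(6,2)=15 f(6,4)=6 f(6,6)=1
t=7: f(7,-5)=7 f(7,-3)=21 f(7,-1)=35 f(7,1)=35 f(7,3)=21 f(7,5)=7 f(7,7)=1
t=8: f(8,-6)=7 f(8,-4)=28 f(8,-2)=56 f(8,0)=70 f(8,2)=56 f(8,4)=28 f(8,6)=8 f(8,8)=1
t=9: f(9,-5)=35 f(9,-3)=84 f(9,-1)=126 f(9,1)=126 f(9,3)=84 f(9,5)=36 f(9,7)=9 f(9,9)=1
t=10: f(10,-6)=35 f(10,-4)=119 f(10,-2)=210 f(10,0)=252 f(10,2)=210 f(10,4)=120 f(10,6)=45 f(10,8)=10 f(10,10)=1
t=11: f(11,-5)=154 f(11,-3)=329 f(11,-1)=462 f(11,1)=462 f(11,3)=330 f(11,5)=165 f(11,7)=55 f(11,9)=11 f(11,11)=1
t=12: f(12,-6)=154 f(12,-4)=483 f(12,-2)=791 f(12,0)=924 f(12,2)=792 f(12,4)=495 f(12,6)=220 f(12,8)=66 f(12,10)=12 f(12,12)=1
t=13: f(13,-5)=637 f(13,-3)=1274 f(13,-1)=1715 f(13,1)=1716 f(13,3)=1287 f(13,5)=715 f(13,7)=286 f(13,9)=78 f(13,11)=13 f(13,13)=1
t=14: f(14,-6)=637 f(14,-4)=1911 f(14,-2)=2989 f(14,0)=3431 f(14,2)=3003 f(14,4)=2002 f(14,6)=1001 f(14,8)=364 f(14,10)=91 f(14,12)=14 f(14,14)=1
t=15: f(15,-5)=2548 f(15,-3)=4900 f(15,-1)=6420 f(15,1)=6434 f(15,3)=5005 f(15,5)=3003 f(15,7)=1365 f(15,9)=455 f(15,11)=105 f(15,13)=15 f(15,15)=1
t=16: f(16,-6)=2548 f(16,-4)=7448 f(16,-2)=11320 f(16,0)=12854 f(16,2)=11439 f(16,4)=8008 f(16,6)=4368 f(16,8)=1820 f(16,10)=560 f(16,12)=120 f(16,14)=16 f(16,16)=1
t=17: f(17,-5)=9996 f(17,-3)=18768 f(17,-1)=24174 f(17,1)=24293 f(17,3)=19447 f(17,5)=12376 f(17,7)=6188 f(17,9)=2380 f(17,11)=680 f(17,13)=136 f(17,15)=17 f(17,17)=1
t=18: f(18,-6)=9996 f(18,-4)=28764 f(18,-2)=42942 f(18,0)=48467 f(18,2)=43740 f(18,4)=31823 f(18,6)=18564 f(18,8)=8568 f(18,10)=3060 f(18,12)=816 f(18,14)=153 f(18,16)=18 f(18,18)=1
t=19: f(19,-5)=38760 f(19,-3)=71706 f(19,-1)=91409 f(19,1)=92207 f(19,3)=75563 f(19,5)=50387 f(19,7)=27132 f(19,9)=11628 f(19,11)=3876 f(19,13)=969 f(19,15)=171 f(19,17)=19 f(19,19)=1
t=20: f(20,-6)=38760 f(20,-4)=110466 f(20,-2)=163115 f(20,0)=183616 f(20,2)=167770 f(20,4)=125950 f(20,6)=77519 f(20,8)=38760 f(20,10)=15504 f(20,12)=4845 f(20,14)=1140 f(20,16)=190 f(20,18)=20 f(20,20)=1
t=21: f(21,-5)=149226 f(21,-3)=273581 f(21,-1)=346731 f(21,1)=351386 f(21,3)=293720 f(21,5)=203469 f(21,7)=116279 f(21,9)=54264 f(21,11)=20349 f(21,13)=5985 f(21,15)=1330 f(21,17)=210 f(21,19)=21 f(21,21)=1
t=22: f(22,-6)=149226 f(22,-4)=422807 f(22,-2)=620312 f(22,0)=698117 f(22,2)=645106 f(22,4)=497189 f(22,6)=319748 f(22,8)=170543 f(22,10)=74613 f(22,12)=26334 f(22,14)=7315 f(22,16)=1540 f(22,18)=231 f(22,20)=22 f(22,22)=1
t=23: f(23,-5)=572033 f(23,-3)=1043119 f(23,-1)=1318429 f(23,1)=1343223 f(23,3)=1142295 f(23,5)=816937 f(23,7)=490291 f(23,9)=245156 f(23,11)=100947 f(23,13)=33649 f(23,15)=8855 f(23,17)=1771 f(23,19)=253 f(23,21)=23 f(23,23)=1
t=24: f(24,-6)=572033 f(24,-4)=1615152 f(24,-2)=2361548 f(24,0)=2661652 f(24,2)=2485518 f(24,4)=1959232 f(24,6)=1307228 f(24,8)=735447 f(24,10)=346103 f(24,12)=134596 f(24,14)=42504 f(24,16)=10626 f(24,18)=2024 f(24,20)=276 f(24,22)=24 f(24,24)=1
t=25: f(25,-5)=2187185 f(25,-3)=3976700 f(25,-1)=5023200 f(25,1)=5147170 f(25,3)=4444750 f(25,5)=3266460 f(25,7)=2042675 f(25,9)=1081550 f(25,11)=480699 f(25,13)=177100 f(25,15)=53130 f(25,17)=12650 f(25,19)=2300 f(25,21)=300 f(25,23)=25 f(25,25)=1
Σ_s f(25,s) = 27895895
P = 27895895/33554432 = 27895895/33554432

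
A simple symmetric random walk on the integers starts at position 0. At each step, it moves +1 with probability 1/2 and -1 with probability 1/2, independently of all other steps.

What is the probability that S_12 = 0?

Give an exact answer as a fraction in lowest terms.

Answer: 231/1024

Derivation:
To return to 0 after 12 steps: need exactly 6 steps of +1 and 6 of -1.
Favorable paths: C(12,6) = 924
Total paths: 2^12 = 4096
P = 924/4096 = 231/1024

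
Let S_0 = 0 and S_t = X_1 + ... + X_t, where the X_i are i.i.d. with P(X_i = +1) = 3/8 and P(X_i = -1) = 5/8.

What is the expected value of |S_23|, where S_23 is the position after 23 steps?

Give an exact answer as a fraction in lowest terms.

S_23 takes values m ≡ 1 (mod 2) with |m| ≤ 23; P(S_23=m) = C(23,(23+m)/2) · (3/8)^((23+m)/2) · (5/8)^((23-m)/2).
Distribution: P(S=-23)=11920928955078125/590295810358705651712, P(S=-21)=164508819580078125/590295810358705651712, P(S=-19)=1085758209228515625/590295810358705651712, P(S=-17)=4560184478759765625/590295810358705651712, P(S=-15)=13680553436279296875/590295810358705651712, P(S=-13)=31191661834716796875/590295810358705651712, P(S=-11)=56144991302490234375/590295810358705651712, P(S=-9)=81811273040771484375/590295810358705651712, P(S=-7)=49086763824462890625/295147905179352825856, P(S=-5)=49086763824462890625/295147905179352825856, P(S=-3)=41232881612548828125/295147905179352825856, P(S=-1)=29237861507080078125/295147905179352825856, P(S=1)=17542716904248046875/295147905179352825856, P(S=3)=8906302428310546875/295147905179352825856, P(S=5)=3816986754990234375/295147905179352825856, P(S=7)=1374115231796484375/295147905179352825856, P(S=9)=824469139077890625/590295810358705651712, P(S=11)=203692375536890625/590295810358705651712, P(S=13)=40738475107378125/590295810358705651712, P(S=15)=6432390806428125/590295810358705651712, P(S=17)=771886896771375/590295810358705651712, P(S=19)=66161734008975/590295810358705651712, P(S=21)=3608821855035/590295810358705651712, P(S=23)=94143178827/590295810358705651712
E[|S_23|] = Σ_m |m|·P(S_23=m) = 57916642671141679729/9223372036854775808

Answer: 57916642671141679729/9223372036854775808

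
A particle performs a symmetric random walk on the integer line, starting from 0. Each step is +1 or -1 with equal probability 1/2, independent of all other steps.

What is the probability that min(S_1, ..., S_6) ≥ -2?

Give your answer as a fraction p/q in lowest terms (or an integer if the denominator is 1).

Let f(t,s) = #length-t paths at position s with S_1..S_t all ≥ -2.
f(t,s) = f(t-1,s-1) + f(t-1,s+1) for s ≥ -2; f(t,s) = 0 for s < -2.
t=0: f(0,0)=1
t=1: f(1,-1)=1 f(1,1)=1
t=2: f(2,-2)=1 f(2,0)=2 f(2,2)=1
t=3: f(3,-1)=3 f(3,1)=3 f(3,3)=1
t=4: f(4,-2)=3 f(4,0)=6 f(4,2)=4 f(4,4)=1
t=5: f(5,-1)=9 f(5,1)=10 f(5,3)=5 f(5,5)=1
t=6: f(6,-2)=9 f(6,0)=19 f(6,2)=15 f(6,4)=6 f(6,6)=1
Σ_s f(6,s) = 50
P = 50/64 = 25/32

Answer: 25/32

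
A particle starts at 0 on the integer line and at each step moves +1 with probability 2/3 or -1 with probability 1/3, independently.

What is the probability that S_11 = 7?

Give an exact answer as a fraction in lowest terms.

Answer: 28160/177147

Derivation:
To reach position 7 after 11 steps: need 9 steps of +1 and 2 steps of -1.
Number of such sequences: C(11,9) = 55
Each has probability (2/3)^9 · (1/3)^2 = 512/177147
P = 55 · 512/177147 = 28160/177147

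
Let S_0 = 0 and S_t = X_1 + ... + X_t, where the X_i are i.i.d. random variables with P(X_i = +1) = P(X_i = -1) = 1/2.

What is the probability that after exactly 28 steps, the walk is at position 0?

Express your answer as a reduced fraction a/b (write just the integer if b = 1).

Answer: 5014575/33554432

Derivation:
To return to 0 after 28 steps: need exactly 14 steps of +1 and 14 of -1.
Favorable paths: C(28,14) = 40116600
Total paths: 2^28 = 268435456
P = 40116600/268435456 = 5014575/33554432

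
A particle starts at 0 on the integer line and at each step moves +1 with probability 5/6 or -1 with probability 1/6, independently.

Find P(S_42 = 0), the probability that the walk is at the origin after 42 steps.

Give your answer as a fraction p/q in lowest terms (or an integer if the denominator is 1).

Answer: 10694223134517669677734375/20051241808265601101758268964864

Derivation:
To be at 0 after 42 steps: need exactly 21 steps of +1 and 21 of -1.
Number of such sequences: C(42,21) = 538257874440
Each has probability (5/6)^21 · (1/6)^21 = 476837158203125/481229803398374426442198455156736
P = 538257874440 · 476837158203125/481229803398374426442198455156736 = 10694223134517669677734375/20051241808265601101758268964864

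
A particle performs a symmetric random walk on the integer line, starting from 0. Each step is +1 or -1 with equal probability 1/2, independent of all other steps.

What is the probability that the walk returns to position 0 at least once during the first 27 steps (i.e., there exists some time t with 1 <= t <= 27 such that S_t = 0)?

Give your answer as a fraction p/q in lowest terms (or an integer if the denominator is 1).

Count via complement. Let g(t,s) = #length-t paths at position s with S_1..S_t all ≠ 0.
g(t,s) = g(t-1,s-1) + g(t-1,s+1) for s ≠ 0; g(t,0) = 0.
t=0: g(0,0)=1
t=1: g(1,-1)=1 g(1,1)=1
t=2: g(2,-2)=1 g(2,2)=1
t=3: g(3,-3)=1 g(3,-1)=1 g(3,1)=1 g(3,3)=1
t=4: g(4,-4)=1 g(4,-2)=2 g(4,2)=2 g(4,4)=1
t=5: g(5,-5)=1 g(5,-3)=3 g(5,-1)=2 g(5,1)=2 g(5,3)=3 g(5,5)=1
t=6: g(6,-6)=1 g(6,-4)=4 g(6,-2)=5 g(6,2)=5 g(6,4)=4 g(6,6)=1
t=7: g(7,-7)=1 g(7,-5)=5 g(7,-3)=9 g(7,-1)=5 g(7,1)=5 g(7,3)=9 g(7,5)=5 g(7,7)=1
t=8: g(8,-8)=1 g(8,-6)=6 g(8,-4)=14 g(8,-2)=14 g(8,2)=14 g(8,4)=14 g(8,6)=6 g(8,8)=1
t=9: g(9,-9)=1 g(9,-7)=7 g(9,-5)=20 g(9,-3)=28 g(9,-1)=14 g(9,1)=14 g(9,3)=28 g(9,5)=20 g(9,7)=7 g(9,9)=1
t=10: g(10,-10)=1 g(10,-8)=8 g(10,-6)=27 g(10,-4)=48 g(10,-2)=42 g(10,2)=42 g(10,4)=48 g(10,6)=27 g(10,8)=8 g(10,10)=1
t=11: g(11,-11)=1 g(11,-9)=9 g(11,-7)=35 g(11,-5)=75 g(11,-3)=90 g(11,-1)=42 g(11,1)=42 g(11,3)=90 g(11,5)=75 g(11,7)=35 g(11,9)=9 g(11,11)=1
t=12: g(12,-12)=1 g(12,-10)=10 g(12,-8)=44 g(12,-6)=110 g(12,-4)=165 g(12,-2)=132 g(12,2)=132 g(12,4)=165 g(12,6)=110 g(12,8)=44 g(12,10)=10 g(12,12)=1
t=13: g(13,-13)=1 g(13,-11)=11 g(13,-9)=54 g(13,-7)=154 g(13,-5)=275 g(13,-3)=297 g(13,-1)=132 g(13,1)=132 g(13,3)=297 g(13,5)=275 g(13,7)=154 g(13,9)=54 g(13,11)=11 g(13,13)=1
t=14: g(14,-14)=1 g(14,-12)=12 g(14,-10)=65 g(14,-8)=208 g(14,-6)=429 g(14,-4)=572 g(14,-2)=429 g(14,2)=429 g(14,4)=572 g(14,6)=429 g(14,8)=208 g(14,10)=65 g(14,12)=12 g(14,14)=1
t=15: g(15,-15)=1 g(15,-13)=13 g(15,-11)=77 g(15,-9)=273 g(15,-7)=637 g(15,-5)=1001 g(15,-3)=1001 g(15,-1)=429 g(15,1)=429 g(15,3)=1001 g(15,5)=1001 g(15,7)=637 g(15,9)=273 g(15,11)=77 g(15,13)=13 g(15,15)=1
t=16: g(16,-16)=1 g(16,-14)=14 g(16,-12)=90 g(16,-10)=350 g(16,-8)=910 g(16,-6)=1638 g(16,-4)=2002 g(16,-2)=1430 g(16,2)=1430 g(16,4)=2002 g(16,6)=1638 g(16,8)=910 g(16,10)=350 g(16,12)=90 g(16,14)=14 g(16,16)=1
t=17: g(17,-17)=1 g(17,-15)=15 g(17,-13)=104 g(17,-11)=440 g(17,-9)=1260 g(17,-7)=2548 g(17,-5)=3640 g(17,-3)=3432 g(17,-1)=1430 g(17,1)=1430 g(17,3)=3432 g(17,5)=3640 g(17,7)=2548 g(17,9)=1260 g(17,11)=440 g(17,13)=104 g(17,15)=15 g(17,17)=1
t=18: g(18,-18)=1 g(18,-16)=16 g(18,-14)=119 g(18,-12)=544 g(18,-10)=1700 g(18,-8)=3808 g(18,-6)=6188 g(18,-4)=7072 g(18,-2)=4862 g(18,2)=4862 g(18,4)=7072 g(18,6)=6188 g(18,8)=3808 g(18,10)=1700 g(18,12)=544 g(18,14)=119 g(18,16)=16 g(18,18)=1
t=19: g(19,-19)=1 g(19,-17)=17 g(19,-15)=135 g(19,-13)=663 g(19,-11)=2244 g(19,-9)=5508 g(19,-7)=9996 g(19,-5)=13260 g(19,-3)=11934 g(19,-1)=4862 g(19,1)=4862 g(19,3)=11934 g(19,5)=13260 g(19,7)=9996 g(19,9)=5508 g(19,11)=2244 g(19,13)=663 g(19,15)=135 g(19,17)=17 g(19,19)=1
t=20: g(20,-20)=1 g(20,-18)=18 g(20,-16)=152 g(20,-14)=798 g(20,-12)=2907 g(20,-10)=7752 g(20,-8)=15504 g(20,-6)=23256 g(20,-4)=25194 g(20,-2)=16796 g(20,2)=16796 g(20,4)=25194 g(20,6)=23256 g(20,8)=15504 g(20,10)=7752 g(20,12)=2907 g(20,14)=798 g(20,16)=152 g(20,18)=18 g(20,20)=1
t=21: g(21,-21)=1 g(21,-19)=19 g(21,-17)=170 g(21,-15)=950 g(21,-13)=3705 g(21,-11)=10659 g(21,-9)=23256 g(21,-7)=38760 g(21,-5)=48450 g(21,-3)=41990 g(21,-1)=16796 g(21,1)=16796 g(21,3)=41990 g(21,5)=48450 g(21,7)=38760 g(21,9)=23256 g(21,11)=10659 g(21,13)=3705 g(21,15)=950 g(21,17)=170 g(21,19)=19 g(21,21)=1
t=22: g(22,-22)=1 g(22,-20)=20 g(22,-18)=189 g(22,-16)=1120 g(22,-14)=4655 g(22,-12)=14364 g(22,-10)=33915 g(22,-8)=62016 g(22,-6)=87210 g(22,-4)=90440 g(22,-2)=58786 g(22,2)=58786 g(22,4)=90440 g(22,6)=87210 g(22,8)=62016 g(22,10)=33915 g(22,12)=14364 g(22,14)=4655 g(22,16)=1120 g(22,18)=189 g(22,20)=20 g(22,22)=1
t=23: g(23,-23)=1 g(23,-21)=21 g(23,-19)=209 g(23,-17)=1309 g(23,-15)=5775 g(23,-13)=19019 g(23,-11)=48279 g(23,-9)=95931 g(23,-7)=149226 g(23,-5)=177650 g(23,-3)=149226 g(23,-1)=58786 g(23,1)=58786 g(23,3)=149226 g(23,5)=177650 g(23,7)=149226 g(23,9)=95931 g(23,11)=48279 g(23,13)=19019 g(23,15)=5775 g(23,17)=1309 g(23,19)=209 g(23,21)=21 g(23,23)=1
t=24: g(24,-24)=1 g(24,-22)=22 g(24,-20)=230 g(24,-18)=1518 g(24,-16)=7084 g(24,-14)=24794 g(24,-12)=67298 g(24,-10)=144210 g(24,-8)=245157 g(24,-6)=326876 g(24,-4)=326876 g(24,-2)=208012 g(24,2)=208012 g(24,4)=326876 g(24,6)=326876 g(24,8)=245157 g(24,10)=144210 g(24,12)=67298 g(24,14)=24794 g(24,16)=7084 g(24,18)=1518 g(24,20)=230 g(24,22)=22 g(24,24)=1
t=25: g(25,-25)=1 g(25,-23)=23 g(25,-21)=252 g(25,-19)=1748 g(25,-17)=8602 g(25,-15)=31878 g(25,-13)=92092 g(25,-11)=211508 g(25,-9)=389367 g(25,-7)=572033 g(25,-5)=653752 g(25,-3)=534888 g(25,-1)=208012 g(25,1)=208012 g(25,3)=534888 g(25,5)=653752 g(25,7)=572033 g(25,9)=389367 g(25,11)=211508 g(25,13)=92092 g(25,15)=31878 g(25,17)=8602 g(25,19)=1748 g(25,21)=252 g(25,23)=23 g(25,25)=1
t=26: g(26,-26)=1 g(26,-24)=24 g(26,-22)=275 g(26,-20)=2000 g(26,-18)=10350 g(26,-16)=40480 g(26,-14)=123970 g(26,-12)=303600 g(26,-10)=600875 g(26,-8)=961400 g(26,-6)=1225785 g(26,-4)=1188640 g(26,-2)=742900 g(26,2)=742900 g(26,4)=1188640 g(26,6)=1225785 g(26,8)=961400 g(26,10)=600875 g(26,12)=303600 g(26,14)=123970 g(26,16)=40480 g(26,18)=10350 g(26,20)=2000 g(26,22)=275 g(26,24)=24 g(26,26)=1
t=27: g(27,-27)=1 g(27,-25)=25 g(27,-23)=299 g(27,-21)=2275 g(27,-19)=12350 g(27,-17)=50830 g(27,-15)=164450 g(27,-13)=427570 g(27,-11)=904475 g(27,-9)=1562275 g(27,-7)=2187185 g(27,-5)=2414425 g(27,-3)=1931540 g(27,-1)=742900 g(27,1)=742900 g(27,3)=1931540 g(27,5)=2414425 g(27,7)=2187185 g(27,9)=1562275 g(27,11)=904475 g(27,13)=427570 g(27,15)=164450 g(27,17)=50830 g(27,19)=12350 g(27,21)=2275 g(27,23)=299 g(27,25)=25 g(27,27)=1
Paths never hitting 0: Σ_s g(27,s) = 20801200
Paths hitting 0: 2^27 - 20801200 = 113416528
P = 113416528/134217728 = 7088533/8388608

Answer: 7088533/8388608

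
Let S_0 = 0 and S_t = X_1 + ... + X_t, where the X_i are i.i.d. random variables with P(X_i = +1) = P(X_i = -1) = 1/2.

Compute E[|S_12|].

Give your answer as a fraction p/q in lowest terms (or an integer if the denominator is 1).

Answer: 693/256

Derivation:
S_12 takes values m ≡ 0 (mod 2) with |m| ≤ 12; P(S_12=m) = C(12,(12+m)/2)/2^12.
Total paths: 2^12 = 4096
Distribution: P(S=-12)=1/4096, P(S=-10)=12/4096, P(S=-8)=66/4096, P(S=-6)=220/4096, P(S=-4)=495/4096, P(S=-2)=792/4096, P(S=0)=924/4096, P(S=2)=792/4096, P(S=4)=495/4096, P(S=6)=220/4096, P(S=8)=66/4096, P(S=10)=12/4096, P(S=12)=1/4096
E[|S_12|] = Σ_m |m|·P(S_12=m) = 11088/4096 = 693/256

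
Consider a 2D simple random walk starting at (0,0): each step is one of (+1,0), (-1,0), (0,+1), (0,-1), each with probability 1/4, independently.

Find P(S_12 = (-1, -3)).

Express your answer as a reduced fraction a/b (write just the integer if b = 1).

Let h be the number of horizontal steps (so 12-h are vertical). To end at (-1,-3) need (h-1)/2 right-steps and ((12-h)-3)/2 up-steps.
Sum over h with 1 ≤ h ≤ 9, h ≡ 1 (mod 2), 12-h ≡ 1 (mod 2):
h=1: C(12,1)·C(1,0)·C(11,4) = 12·1·330 = 3960
h=3: C(12,3)·C(3,1)·C(9,3) = 220·3·84 = 55440
h=5: C(12,5)·C(5,2)·C(7,2) = 792·10·21 = 166320
h=7: C(12,7)·C(7,3)·C(5,1) = 792·35·5 = 138600
h=9: C(12,9)·C(9,4)·C(3,0) = 220·126·1 = 27720
Total favorable: 392040
Total paths: 4^12 = 16777216
P = 392040/16777216 = 49005/2097152

Answer: 49005/2097152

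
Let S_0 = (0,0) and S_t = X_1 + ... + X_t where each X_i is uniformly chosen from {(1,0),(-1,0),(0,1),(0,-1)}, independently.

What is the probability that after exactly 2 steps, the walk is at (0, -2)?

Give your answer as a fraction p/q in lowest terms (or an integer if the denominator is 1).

Answer: 1/16

Derivation:
Let h be the number of horizontal steps (so 2-h are vertical). To end at (0,-2) need (h+0)/2 right-steps and ((2-h)-2)/2 up-steps.
Sum over h with 0 ≤ h ≤ 0, h ≡ 0 (mod 2), 2-h ≡ 0 (mod 2):
h=0: C(2,0)·C(0,0)·C(2,0) = 1·1·1 = 1
Total favorable: 1
Total paths: 4^2 = 16
P = 1/16 = 1/16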